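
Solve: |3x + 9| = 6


An absolute value equation |expr| = 6 gives two cases:
Case 1: 3x + 9 = 6
  3x = -3, so x = -1
Case 2: 3x + 9 = -6
  3x = -15, so x = -5

x = -5, x = -1


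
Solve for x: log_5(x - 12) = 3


Convert to exponential form: x - 12 = 5^3 = 125
x = 125 + 12 = 137
Check: log_5(137 - 12) = log_5(125) = log_5(125) = 3 ✓

x = 137


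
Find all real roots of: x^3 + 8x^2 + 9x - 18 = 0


Let p(x) = x^3 + 8x^2 + 9x - 18. By the rational root theorem (leading coefficient 1), any rational root is an integer divisor of 18: try ±1, ±2, ... in turn.
Test x = 1: value = 0 ✓, so (x - 1) is a factor.
Synthetic division by (x - 1): bring down 1; 1(1) + 8 = 9; 9(1) + 9 = 18; 18(1) - 18 = 0 → quotient x^2 + 9x + 18, remainder 0.
Solve the quadratic x^2 + 9x + 18 = 0: discriminant = 9^2 - 4(1)(18) = 81 - 72 = 9.
sqrt(9) = 3, so x = (-9 ± 3)/2: x = -3 or x = -6.

x = -6, x = -3, x = 1


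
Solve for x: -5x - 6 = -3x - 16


Starting with: -5x - 6 = -3x - 16
Move all x terms to left: (-5 + 3)x = -16 + 6
Simplify: -2x = -10
Divide both sides by -2: x = 5

x = 5


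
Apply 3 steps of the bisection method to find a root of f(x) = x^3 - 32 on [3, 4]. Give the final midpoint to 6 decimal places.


f(x) = x^3 - 32
f(3) = -5 < 0
f(4) = 32 > 0

Step 1: midpoint = (3.000000 + 4.000000)/2 = 3.500000
  f(3.500000) = 10.875000
  f(mid) > 0, so root is in [3.000000, 3.500000]

Step 2: midpoint = (3.000000 + 3.500000)/2 = 3.250000
  f(3.250000) = 2.328125
  f(mid) > 0, so root is in [3.000000, 3.250000]

Step 3: midpoint = (3.000000 + 3.250000)/2 = 3.125000
  f(3.125000) = -1.482422
  f(mid) < 0, so root is in [3.125000, 3.250000]

midpoint = 3.125000


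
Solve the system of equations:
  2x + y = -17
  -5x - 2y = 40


Using Cramer's rule:
Determinant D = (2)(-2) - (-5)(1) = -4 + 5 = 1
Dx = (-17)(-2) - (40)(1) = 34 - 40 = -6
Dy = (2)(40) - (-5)(-17) = 80 - 85 = -5
x = Dx/D = -6/1 = -6
y = Dy/D = -5/1 = -5

x = -6, y = -5


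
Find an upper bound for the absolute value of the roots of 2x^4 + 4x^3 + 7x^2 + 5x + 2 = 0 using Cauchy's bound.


Cauchy's bound: all roots r satisfy |r| <= 1 + max(|a_i/a_n|) for i = 0,...,n-1
where a_n is the leading coefficient.

Coefficients: [2, 4, 7, 5, 2]
Leading coefficient a_n = 2
Ratios |a_i/a_n|: 2, 7/2, 5/2, 1
Maximum ratio: 7/2
Cauchy's bound: |r| <= 1 + 7/2 = 9/2

Upper bound = 9/2


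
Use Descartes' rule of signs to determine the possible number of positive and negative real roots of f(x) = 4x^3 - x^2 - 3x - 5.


Descartes' rule of signs:

For positive roots, count sign changes in f(x) = 4x^3 - x^2 - 3x - 5:
Signs of coefficients: +, -, -, -
Number of sign changes: 1
Possible positive real roots: 1

For negative roots, examine f(-x) = -4x^3 - x^2 + 3x - 5:
Signs of coefficients: -, -, +, -
Number of sign changes: 2
Possible negative real roots: 2, 0

Positive roots: 1; Negative roots: 2 or 0


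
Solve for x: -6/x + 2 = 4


Subtract 2 from both sides: -6/x = 2
Multiply both sides by x: -6 = 2 * x
Divide by 2: x = -3

x = -3


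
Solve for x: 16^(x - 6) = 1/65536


Express both sides with the same base.
1/65536 = 16^(-4)
Since the bases match, equate exponents: x - 6 = -4
So x = -4 - (-6) = 2

x = 2


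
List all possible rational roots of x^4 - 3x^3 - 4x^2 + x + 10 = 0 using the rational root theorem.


Rational root theorem: possible roots are ±p/q where:
  p divides the constant term (10): p ∈ {1, 2, 5, 10}
  q divides the leading coefficient (1): q ∈ {1}

All possible rational roots: -10, -5, -2, -1, 1, 2, 5, 10

-10, -5, -2, -1, 1, 2, 5, 10


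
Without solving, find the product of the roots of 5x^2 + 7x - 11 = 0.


By Vieta's formulas for ax^2 + bx + c = 0:
  Sum of roots = -b/a
  Product of roots = c/a

Here a = 5, b = 7, c = -11
Sum = -(7)/5 = -7/5
Product = -11/5 = -11/5

Product = -11/5


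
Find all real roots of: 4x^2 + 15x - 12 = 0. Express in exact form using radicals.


Using the quadratic formula: x = (-b ± sqrt(b^2 - 4ac)) / (2a)
Here a = 4, b = 15, c = -12
Discriminant = b^2 - 4ac = 15^2 - 4(4)(-12) = 225 + 192 = 417
Since discriminant = 417 > 0, there are two real roots.
x = (-15 ± sqrt(417)) / 8
Numerically: x ≈ 0.6776 or x ≈ -4.4276

x = (-15 + sqrt(417)) / 8 or x = (-15 - sqrt(417)) / 8


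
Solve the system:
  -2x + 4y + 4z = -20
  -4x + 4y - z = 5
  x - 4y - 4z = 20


Using Cramer's rule. Expand each determinant along the first row.
D  = (-2)*[4*(-4) - (-1)*(-4)] - 4*[(-4)*(-4) - (-1)*1] + 4*[(-4)*(-4) - 4*1]
  = (-2)*(-20) - 4*(17) + 4*(12) = 20
Dx = (-20)*[4*(-4) - (-1)*(-4)] - 4*[5*(-4) - (-1)*20] + 4*[5*(-4) - 4*20]
  = (-20)*(-20) - 4*(0) + 4*(-100) = 0
Dy = (-2)*[5*(-4) - (-1)*20] - (-20)*[(-4)*(-4) - (-1)*1] + 4*[(-4)*20 - 5*1]
  = (-2)*(0) - (-20)*(17) + 4*(-85) = 0
Dz = (-2)*[4*20 - 5*(-4)] - 4*[(-4)*20 - 5*1] + (-20)*[(-4)*(-4) - 4*1]
  = (-2)*(100) - 4*(-85) + (-20)*(12) = -100
x = Dx/D = 0/20 = 0, y = Dy/D = 0/20 = 0, z = Dz/D = -100/20 = -5
Check eq1: (-2)(0) + (4)(0) + (4)(-5) = -20 = -20 ✓
Check eq2: (-4)(0) + (4)(0) + (-1)(-5) = 5 = 5 ✓
Check eq3: (1)(0) + (-4)(0) + (-4)(-5) = 20 = 20 ✓

x = 0, y = 0, z = -5


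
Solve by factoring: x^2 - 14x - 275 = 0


We need two numbers that multiply to -275 and add to -14.
Those numbers are 11 and -25 (since 11 * (-25) = -275 and 11 + (-25) = -14).
So x^2 - 14x - 275 = (x + 11)(x - 25) = 0
Setting each factor to zero: x = -11 or x = 25

x = -11, x = 25


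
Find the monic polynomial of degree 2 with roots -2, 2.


A monic polynomial with roots -2, 2 is:
p(x) = (x + 2)(x - 2)
After multiplying by (x + 2): x + 2
After multiplying by (x - 2): x^2 - 4

x^2 - 4


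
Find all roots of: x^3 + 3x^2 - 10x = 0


The constant term is 0, so x = 0 is a root. Factor out x:
  x^2 + 3x - 10 = 0
Solve the quadratic x^2 + 3x - 10 = 0: discriminant = 3^2 - 4(1)(-10) = 9 + 40 = 49.
sqrt(49) = 7, so x = (-3 ± 7)/2: x = 2 or x = -5.
Collecting all roots found:

x = -5, x = 0, x = 2


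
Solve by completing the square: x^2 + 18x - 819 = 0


Start: x^2 + 18x - 819 = 0
Move constant: x^2 + 18x = 819
Half of 18 is 9, squared is 81
Add 81 to both sides: x^2 + 18x + 81 = 900
(x + 9)^2 = 900
x + 9 = ±30
x = -9 + 30 = 21 or x = -9 - 30 = -39

x = -39, x = 21


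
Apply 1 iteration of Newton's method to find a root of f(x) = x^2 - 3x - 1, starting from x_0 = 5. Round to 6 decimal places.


Newton's method: x_(n+1) = x_n - f(x_n)/f'(x_n)
f(x) = x^2 - 3x - 1
f'(x) = 2x - 3

Iteration 1:
  f(5.000000) = 9.000000
  f'(5.000000) = 7.000000
  x_1 = 5.000000 - (9.000000)/(7.000000) = 3.714286

x_1 = 3.714286


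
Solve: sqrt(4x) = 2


Square both sides: 4x = 2^2 = 4
4x = 4 - 0 = 4
x = 1
Check: sqrt(4*1 + 0) = sqrt(4) = 2 ✓

x = 1


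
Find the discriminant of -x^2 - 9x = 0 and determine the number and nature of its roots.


For ax^2 + bx + c = 0, discriminant D = b^2 - 4ac
Here a = -1, b = -9, c = 0
D = (-9)^2 - 4(-1)(0) = 81 - 0 = 81

D = 81 > 0 and is a perfect square (sqrt = 9)
The equation has 2 distinct real rational roots.

Discriminant = 81, 2 distinct real rational roots


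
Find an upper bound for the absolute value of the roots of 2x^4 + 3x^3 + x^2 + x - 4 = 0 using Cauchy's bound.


Cauchy's bound: all roots r satisfy |r| <= 1 + max(|a_i/a_n|) for i = 0,...,n-1
where a_n is the leading coefficient.

Coefficients: [2, 3, 1, 1, -4]
Leading coefficient a_n = 2
Ratios |a_i/a_n|: 3/2, 1/2, 1/2, 2
Maximum ratio: 2
Cauchy's bound: |r| <= 1 + 2 = 3

Upper bound = 3


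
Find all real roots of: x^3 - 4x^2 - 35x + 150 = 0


Let p(x) = x^3 - 4x^2 - 35x + 150. By the rational root theorem (leading coefficient 1), any rational root is an integer divisor of 150: try ±1, ±2, ... in turn.
Test x = 1: value = 112 ≠ 0.
Test x = -1: value = 180 ≠ 0.
Test x = 2: value = 72 ≠ 0.
Test x = -2: value = 196 ≠ 0.
Test x = 3: value = 36 ≠ 0.
Test x = -3: value = 192 ≠ 0.
Test x = 5: value = 0 ✓, so (x - 5) is a factor.
Synthetic division by (x - 5): bring down 1; 1(5) - 4 = 1; 1(5) - 35 = -30; (-30)(5) + 150 = 0 → quotient x^2 + x - 30, remainder 0.
Solve the quadratic x^2 + x - 30 = 0: discriminant = 1^2 - 4(1)(-30) = 1 + 120 = 121.
sqrt(121) = 11, so x = (-1 ± 11)/2: x = 5 or x = -6.

x = -6, x = 5 (multiplicity 2)


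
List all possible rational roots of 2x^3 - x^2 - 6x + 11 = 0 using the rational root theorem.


Rational root theorem: possible roots are ±p/q where:
  p divides the constant term (11): p ∈ {1, 11}
  q divides the leading coefficient (2): q ∈ {1, 2}

All possible rational roots: -11, -11/2, -1, -1/2, 1/2, 1, 11/2, 11

-11, -11/2, -1, -1/2, 1/2, 1, 11/2, 11


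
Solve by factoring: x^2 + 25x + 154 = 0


We need two numbers that multiply to 154 and add to 25.
Those numbers are 14 and 11 (since 14 * 11 = 154 and 14 + 11 = 25).
So x^2 + 25x + 154 = (x + 14)(x + 11) = 0
Setting each factor to zero: x = -14 or x = -11

x = -14, x = -11


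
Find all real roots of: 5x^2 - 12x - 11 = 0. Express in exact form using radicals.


Using the quadratic formula: x = (-b ± sqrt(b^2 - 4ac)) / (2a)
Here a = 5, b = -12, c = -11
Discriminant = b^2 - 4ac = (-12)^2 - 4(5)(-11) = 144 + 220 = 364
Since discriminant = 364 > 0, there are two real roots.
x = (12 ± 2*sqrt(91)) / 10
Simplifying: x = (6 ± sqrt(91)) / 5
Numerically: x ≈ 3.1079 or x ≈ -0.7079

x = (6 + sqrt(91)) / 5 or x = (6 - sqrt(91)) / 5


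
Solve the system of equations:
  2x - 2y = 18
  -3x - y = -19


Using Cramer's rule:
Determinant D = (2)(-1) - (-3)(-2) = -2 - 6 = -8
Dx = (18)(-1) - (-19)(-2) = -18 - 38 = -56
Dy = (2)(-19) - (-3)(18) = -38 + 54 = 16
x = Dx/D = -56/-8 = 7
y = Dy/D = 16/-8 = -2

x = 7, y = -2


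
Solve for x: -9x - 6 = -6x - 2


Starting with: -9x - 6 = -6x - 2
Move all x terms to left: (-9 + 6)x = -2 + 6
Simplify: -3x = 4
Divide both sides by -3: x = -4/3

x = -4/3


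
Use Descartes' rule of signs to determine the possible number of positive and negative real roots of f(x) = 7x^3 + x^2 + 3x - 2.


Descartes' rule of signs:

For positive roots, count sign changes in f(x) = 7x^3 + x^2 + 3x - 2:
Signs of coefficients: +, +, +, -
Number of sign changes: 1
Possible positive real roots: 1

For negative roots, examine f(-x) = -7x^3 + x^2 - 3x - 2:
Signs of coefficients: -, +, -, -
Number of sign changes: 2
Possible negative real roots: 2, 0

Positive roots: 1; Negative roots: 2 or 0


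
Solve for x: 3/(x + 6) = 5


Multiply both sides by (x + 6): 3 = 5(x + 6)
Distribute: 3 = 5x + 30
5x = 3 - 30 = -27
x = -27/5

x = -27/5


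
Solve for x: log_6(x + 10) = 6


Convert to exponential form: x + 10 = 6^6 = 46656
x = 46656 - 10 = 46646
Check: log_6(46646 + 10) = log_6(46656) = log_6(46656) = 6 ✓

x = 46646


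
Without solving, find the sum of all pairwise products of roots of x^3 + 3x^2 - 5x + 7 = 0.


By Vieta's formulas for x^3 + bx^2 + cx + d = 0:
  r1 + r2 + r3 = -b/a = -3
  r1*r2 + r1*r3 + r2*r3 = c/a = -5
  r1*r2*r3 = -d/a = -7


Sum of pairwise products = -5


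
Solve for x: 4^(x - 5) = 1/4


Express both sides with the same base.
1/4 = 4^(-1)
Since the bases match, equate exponents: x - 5 = -1
So x = -1 - (-5) = 4

x = 4


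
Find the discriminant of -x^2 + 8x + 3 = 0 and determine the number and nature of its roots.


For ax^2 + bx + c = 0, discriminant D = b^2 - 4ac
Here a = -1, b = 8, c = 3
D = (8)^2 - 4(-1)(3) = 64 + 12 = 76

D = 76 > 0 but not a perfect square
The equation has 2 distinct real irrational roots.

Discriminant = 76, 2 distinct real irrational roots


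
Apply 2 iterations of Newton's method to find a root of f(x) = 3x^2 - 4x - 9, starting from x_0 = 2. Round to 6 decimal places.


Newton's method: x_(n+1) = x_n - f(x_n)/f'(x_n)
f(x) = 3x^2 - 4x - 9
f'(x) = 6x - 4

Iteration 1:
  f(2.000000) = -5.000000
  f'(2.000000) = 8.000000
  x_1 = 2.000000 - (-5.000000)/(8.000000) = 2.625000

Iteration 2:
  f(2.625000) = 1.171875
  f'(2.625000) = 11.750000
  x_2 = 2.625000 - (1.171875)/(11.750000) = 2.525266

x_2 = 2.525266


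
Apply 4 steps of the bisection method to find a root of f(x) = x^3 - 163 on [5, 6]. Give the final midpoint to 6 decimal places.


f(x) = x^3 - 163
f(5) = -38 < 0
f(6) = 53 > 0

Step 1: midpoint = (5.000000 + 6.000000)/2 = 5.500000
  f(5.500000) = 3.375000
  f(mid) > 0, so root is in [5.000000, 5.500000]

Step 2: midpoint = (5.000000 + 5.500000)/2 = 5.250000
  f(5.250000) = -18.296875
  f(mid) < 0, so root is in [5.250000, 5.500000]

Step 3: midpoint = (5.250000 + 5.500000)/2 = 5.375000
  f(5.375000) = -7.712891
  f(mid) < 0, so root is in [5.375000, 5.500000]

Step 4: midpoint = (5.375000 + 5.500000)/2 = 5.437500
  f(5.437500) = -2.232666
  f(mid) < 0, so root is in [5.437500, 5.500000]

midpoint = 5.437500


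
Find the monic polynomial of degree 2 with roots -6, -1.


A monic polynomial with roots -6, -1 is:
p(x) = (x + 6)(x + 1)
After multiplying by (x + 6): x + 6
After multiplying by (x + 1): x^2 + 7x + 6

x^2 + 7x + 6


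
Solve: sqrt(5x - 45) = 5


Square both sides: 5x - 45 = 5^2 = 25
5x = 25 + 45 = 70
x = 14
Check: sqrt(5*14 - 45) = sqrt(25) = 5 ✓

x = 14


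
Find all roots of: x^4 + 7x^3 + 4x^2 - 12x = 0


The constant term is 0, so x = 0 is a root. Factor out x:
  x^3 + 7x^2 + 4x - 12 = 0
Let p(x) = x^3 + 7x^2 + 4x - 12. By the rational root theorem (leading coefficient 1), any rational root is an integer divisor of 12: try ±1, ±2, ... in turn.
Test x = 1: value = 0 ✓, so (x - 1) is a factor.
Synthetic division by (x - 1): bring down 1; 1(1) + 7 = 8; 8(1) + 4 = 12; 12(1) - 12 = 0 → quotient x^2 + 8x + 12, remainder 0.
Solve the quadratic x^2 + 8x + 12 = 0: discriminant = 8^2 - 4(1)(12) = 64 - 48 = 16.
sqrt(16) = 4, so x = (-8 ± 4)/2: x = -2 or x = -6.
Collecting all roots found:

x = -6, x = -2, x = 0, x = 1


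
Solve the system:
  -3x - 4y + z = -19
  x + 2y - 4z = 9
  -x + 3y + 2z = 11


Using Cramer's rule. Expand each determinant along the first row.
D  = (-3)*[2*2 - (-4)*3] - (-4)*[1*2 - (-4)*(-1)] + 1*[1*3 - 2*(-1)]
  = (-3)*(16) - (-4)*(-2) + 1*(5) = -51
Dx = (-19)*[2*2 - (-4)*3] - (-4)*[9*2 - (-4)*11] + 1*[9*3 - 2*11]
  = (-19)*(16) - (-4)*(62) + 1*(5) = -51
Dy = (-3)*[9*2 - (-4)*11] - (-19)*[1*2 - (-4)*(-1)] + 1*[1*11 - 9*(-1)]
  = (-3)*(62) - (-19)*(-2) + 1*(20) = -204
Dz = (-3)*[2*11 - 9*3] - (-4)*[1*11 - 9*(-1)] + (-19)*[1*3 - 2*(-1)]
  = (-3)*(-5) - (-4)*(20) + (-19)*(5) = 0
x = Dx/D = -51/-51 = 1, y = Dy/D = -204/-51 = 4, z = Dz/D = 0/-51 = 0
Check eq1: (-3)(1) + (-4)(4) + (1)(0) = -19 = -19 ✓
Check eq2: (1)(1) + (2)(4) + (-4)(0) = 9 = 9 ✓
Check eq3: (-1)(1) + (3)(4) + (2)(0) = 11 = 11 ✓

x = 1, y = 4, z = 0


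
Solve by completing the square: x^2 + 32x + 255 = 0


Start: x^2 + 32x + 255 = 0
Move constant: x^2 + 32x = -255
Half of 32 is 16, squared is 256
Add 256 to both sides: x^2 + 32x + 256 = 1
(x + 16)^2 = 1
x + 16 = ±1
x = -16 + 1 = -15 or x = -16 - 1 = -17

x = -17, x = -15


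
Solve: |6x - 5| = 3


An absolute value equation |expr| = 3 gives two cases:
Case 1: 6x - 5 = 3
  6x = 8, so x = 4/3
Case 2: 6x - 5 = -3
  6x = 2, so x = 1/3

x = 1/3, x = 4/3


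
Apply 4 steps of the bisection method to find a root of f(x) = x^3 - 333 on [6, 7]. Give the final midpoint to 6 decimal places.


f(x) = x^3 - 333
f(6) = -117 < 0
f(7) = 10 > 0

Step 1: midpoint = (6.000000 + 7.000000)/2 = 6.500000
  f(6.500000) = -58.375000
  f(mid) < 0, so root is in [6.500000, 7.000000]

Step 2: midpoint = (6.500000 + 7.000000)/2 = 6.750000
  f(6.750000) = -25.453125
  f(mid) < 0, so root is in [6.750000, 7.000000]

Step 3: midpoint = (6.750000 + 7.000000)/2 = 6.875000
  f(6.875000) = -8.048828
  f(mid) < 0, so root is in [6.875000, 7.000000]

Step 4: midpoint = (6.875000 + 7.000000)/2 = 6.937500
  f(6.937500) = 0.894287
  f(mid) > 0, so root is in [6.875000, 6.937500]

midpoint = 6.937500


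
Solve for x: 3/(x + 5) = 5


Multiply both sides by (x + 5): 3 = 5(x + 5)
Distribute: 3 = 5x + 25
5x = 3 - 25 = -22
x = -22/5

x = -22/5


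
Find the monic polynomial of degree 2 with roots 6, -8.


A monic polynomial with roots 6, -8 is:
p(x) = (x - 6)(x + 8)
After multiplying by (x - 6): x - 6
After multiplying by (x + 8): x^2 + 2x - 48

x^2 + 2x - 48


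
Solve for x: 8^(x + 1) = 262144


Express both sides with the same base.
262144 = 8^6
Since the bases match, equate exponents: x + 1 = 6
So x = 6 - (1) = 5

x = 5


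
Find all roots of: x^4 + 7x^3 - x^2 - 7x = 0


The constant term is 0, so x = 0 is a root. Factor out x:
  x^3 + 7x^2 - x - 7 = 0
Let p(x) = x^3 + 7x^2 - x - 7. By the rational root theorem (leading coefficient 1), any rational root is an integer divisor of 7: try ±1, ±2, ... in turn.
Test x = 1: value = 0 ✓, so (x - 1) is a factor.
Synthetic division by (x - 1): bring down 1; 1(1) + 7 = 8; 8(1) - 1 = 7; 7(1) - 7 = 0 → quotient x^2 + 8x + 7, remainder 0.
Solve the quadratic x^2 + 8x + 7 = 0: discriminant = 8^2 - 4(1)(7) = 64 - 28 = 36.
sqrt(36) = 6, so x = (-8 ± 6)/2: x = -1 or x = -7.
Collecting all roots found:

x = -7, x = -1, x = 0, x = 1


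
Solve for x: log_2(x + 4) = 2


Convert to exponential form: x + 4 = 2^2 = 4
x = 4 - 4 = 0
Check: log_2(0 + 4) = log_2(4) = log_2(4) = 2 ✓

x = 0


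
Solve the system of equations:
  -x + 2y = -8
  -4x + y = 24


Using Cramer's rule:
Determinant D = (-1)(1) - (-4)(2) = -1 + 8 = 7
Dx = (-8)(1) - (24)(2) = -8 - 48 = -56
Dy = (-1)(24) - (-4)(-8) = -24 - 32 = -56
x = Dx/D = -56/7 = -8
y = Dy/D = -56/7 = -8

x = -8, y = -8


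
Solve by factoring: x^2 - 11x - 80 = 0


We need two numbers that multiply to -80 and add to -11.
Those numbers are 5 and -16 (since 5 * (-16) = -80 and 5 + (-16) = -11).
So x^2 - 11x - 80 = (x + 5)(x - 16) = 0
Setting each factor to zero: x = -5 or x = 16

x = -5, x = 16


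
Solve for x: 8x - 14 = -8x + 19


Starting with: 8x - 14 = -8x + 19
Move all x terms to left: (8 + 8)x = 19 + 14
Simplify: 16x = 33
Divide both sides by 16: x = 33/16

x = 33/16


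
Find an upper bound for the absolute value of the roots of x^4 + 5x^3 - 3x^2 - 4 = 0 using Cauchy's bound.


Cauchy's bound: all roots r satisfy |r| <= 1 + max(|a_i/a_n|) for i = 0,...,n-1
where a_n is the leading coefficient.

Coefficients: [1, 5, -3, 0, -4]
Leading coefficient a_n = 1
Ratios |a_i/a_n|: 5, 3, 0, 4
Maximum ratio: 5
Cauchy's bound: |r| <= 1 + 5 = 6

Upper bound = 6


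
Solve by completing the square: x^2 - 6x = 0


Start: x^2 - 6x + 0 = 0
Move constant: x^2 - 6x = 0
Half of -6 is -3, squared is 9
Add 9 to both sides: x^2 - 6x + 9 = 9
(x - 3)^2 = 9
x - 3 = ±3
x = 3 + 3 = 6 or x = 3 - 3 = 0

x = 0, x = 6


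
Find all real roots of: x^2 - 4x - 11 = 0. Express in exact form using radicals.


Using the quadratic formula: x = (-b ± sqrt(b^2 - 4ac)) / (2a)
Here a = 1, b = -4, c = -11
Discriminant = b^2 - 4ac = (-4)^2 - 4(1)(-11) = 16 + 44 = 60
Since discriminant = 60 > 0, there are two real roots.
x = (4 ± 2*sqrt(15)) / 2
Simplifying: x = 2 ± sqrt(15)
Numerically: x ≈ 5.8730 or x ≈ -1.8730

x = 2 + sqrt(15) or x = 2 - sqrt(15)


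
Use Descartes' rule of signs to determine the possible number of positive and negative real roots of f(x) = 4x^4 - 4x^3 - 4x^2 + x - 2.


Descartes' rule of signs:

For positive roots, count sign changes in f(x) = 4x^4 - 4x^3 - 4x^2 + x - 2:
Signs of coefficients: +, -, -, +, -
Number of sign changes: 3
Possible positive real roots: 3, 1

For negative roots, examine f(-x) = 4x^4 + 4x^3 - 4x^2 - x - 2:
Signs of coefficients: +, +, -, -, -
Number of sign changes: 1
Possible negative real roots: 1

Positive roots: 3 or 1; Negative roots: 1


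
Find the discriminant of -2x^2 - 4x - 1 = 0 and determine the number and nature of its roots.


For ax^2 + bx + c = 0, discriminant D = b^2 - 4ac
Here a = -2, b = -4, c = -1
D = (-4)^2 - 4(-2)(-1) = 16 - 8 = 8

D = 8 > 0 but not a perfect square
The equation has 2 distinct real irrational roots.

Discriminant = 8, 2 distinct real irrational roots


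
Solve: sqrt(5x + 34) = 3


Square both sides: 5x + 34 = 3^2 = 9
5x = 9 - 34 = -25
x = -5
Check: sqrt(5*(-5) + 34) = sqrt(9) = 3 ✓

x = -5


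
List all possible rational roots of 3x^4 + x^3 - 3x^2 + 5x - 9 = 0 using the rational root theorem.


Rational root theorem: possible roots are ±p/q where:
  p divides the constant term (-9): p ∈ {1, 3, 9}
  q divides the leading coefficient (3): q ∈ {1, 3}

All possible rational roots: -9, -3, -1, -1/3, 1/3, 1, 3, 9

-9, -3, -1, -1/3, 1/3, 1, 3, 9


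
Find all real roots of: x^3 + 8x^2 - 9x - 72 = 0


Let p(x) = x^3 + 8x^2 - 9x - 72. By the rational root theorem (leading coefficient 1), any rational root is an integer divisor of 72: try ±1, ±2, ... in turn.
Test x = 1: value = -72 ≠ 0.
Test x = -1: value = -56 ≠ 0.
Test x = 2: value = -50 ≠ 0.
Test x = -2: value = -30 ≠ 0.
Test x = 3: value = 0 ✓, so (x - 3) is a factor.
Synthetic division by (x - 3): bring down 1; 1(3) + 8 = 11; 11(3) - 9 = 24; 24(3) - 72 = 0 → quotient x^2 + 11x + 24, remainder 0.
Solve the quadratic x^2 + 11x + 24 = 0: discriminant = 11^2 - 4(1)(24) = 121 - 96 = 25.
sqrt(25) = 5, so x = (-11 ± 5)/2: x = -3 or x = -8.

x = -8, x = -3, x = 3


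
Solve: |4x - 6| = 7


An absolute value equation |expr| = 7 gives two cases:
Case 1: 4x - 6 = 7
  4x = 13, so x = 13/4
Case 2: 4x - 6 = -7
  4x = -1, so x = -1/4

x = -1/4, x = 13/4


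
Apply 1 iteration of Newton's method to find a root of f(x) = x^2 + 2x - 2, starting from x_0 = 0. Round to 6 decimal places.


Newton's method: x_(n+1) = x_n - f(x_n)/f'(x_n)
f(x) = x^2 + 2x - 2
f'(x) = 2x + 2

Iteration 1:
  f(0.000000) = -2.000000
  f'(0.000000) = 2.000000
  x_1 = 0.000000 - (-2.000000)/(2.000000) = 1.000000

x_1 = 1.000000


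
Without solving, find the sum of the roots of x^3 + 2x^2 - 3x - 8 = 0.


By Vieta's formulas for x^3 + bx^2 + cx + d = 0:
  r1 + r2 + r3 = -b/a = -2
  r1*r2 + r1*r3 + r2*r3 = c/a = -3
  r1*r2*r3 = -d/a = 8


Sum = -2


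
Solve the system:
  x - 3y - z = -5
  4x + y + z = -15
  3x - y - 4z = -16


Using Cramer's rule. Expand each determinant along the first row.
D  = 1*[1*(-4) - 1*(-1)] - (-3)*[4*(-4) - 1*3] + (-1)*[4*(-1) - 1*3]
  = 1*(-3) - (-3)*(-19) + (-1)*(-7) = -53
Dx = (-5)*[1*(-4) - 1*(-1)] - (-3)*[(-15)*(-4) - 1*(-16)] + (-1)*[(-15)*(-1) - 1*(-16)]
  = (-5)*(-3) - (-3)*(76) + (-1)*(31) = 212
Dy = 1*[(-15)*(-4) - 1*(-16)] - (-5)*[4*(-4) - 1*3] + (-1)*[4*(-16) - (-15)*3]
  = 1*(76) - (-5)*(-19) + (-1)*(-19) = 0
Dz = 1*[1*(-16) - (-15)*(-1)] - (-3)*[4*(-16) - (-15)*3] + (-5)*[4*(-1) - 1*3]
  = 1*(-31) - (-3)*(-19) + (-5)*(-7) = -53
x = Dx/D = 212/-53 = -4, y = Dy/D = 0/-53 = 0, z = Dz/D = -53/-53 = 1
Check eq1: (1)(-4) + (-3)(0) + (-1)(1) = -5 = -5 ✓
Check eq2: (4)(-4) + (1)(0) + (1)(1) = -15 = -15 ✓
Check eq3: (3)(-4) + (-1)(0) + (-4)(1) = -16 = -16 ✓

x = -4, y = 0, z = 1


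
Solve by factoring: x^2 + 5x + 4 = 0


We need two numbers that multiply to 4 and add to 5.
Those numbers are 1 and 4 (since 1 * 4 = 4 and 1 + 4 = 5).
So x^2 + 5x + 4 = (x + 1)(x + 4) = 0
Setting each factor to zero: x = -1 or x = -4

x = -4, x = -1


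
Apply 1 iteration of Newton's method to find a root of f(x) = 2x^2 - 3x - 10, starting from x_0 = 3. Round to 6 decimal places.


Newton's method: x_(n+1) = x_n - f(x_n)/f'(x_n)
f(x) = 2x^2 - 3x - 10
f'(x) = 4x - 3

Iteration 1:
  f(3.000000) = -1.000000
  f'(3.000000) = 9.000000
  x_1 = 3.000000 - (-1.000000)/(9.000000) = 3.111111

x_1 = 3.111111


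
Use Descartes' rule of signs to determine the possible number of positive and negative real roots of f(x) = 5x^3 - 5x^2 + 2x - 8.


Descartes' rule of signs:

For positive roots, count sign changes in f(x) = 5x^3 - 5x^2 + 2x - 8:
Signs of coefficients: +, -, +, -
Number of sign changes: 3
Possible positive real roots: 3, 1

For negative roots, examine f(-x) = -5x^3 - 5x^2 - 2x - 8:
Signs of coefficients: -, -, -, -
Number of sign changes: 0
Possible negative real roots: 0

Positive roots: 3 or 1; Negative roots: 0


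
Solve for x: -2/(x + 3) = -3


Multiply both sides by (x + 3): -2 = -3(x + 3)
Distribute: -2 = -3x - 9
-3x = -2 + 9 = 7
x = -7/3

x = -7/3


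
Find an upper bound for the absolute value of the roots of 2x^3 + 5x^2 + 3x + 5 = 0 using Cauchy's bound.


Cauchy's bound: all roots r satisfy |r| <= 1 + max(|a_i/a_n|) for i = 0,...,n-1
where a_n is the leading coefficient.

Coefficients: [2, 5, 3, 5]
Leading coefficient a_n = 2
Ratios |a_i/a_n|: 5/2, 3/2, 5/2
Maximum ratio: 5/2
Cauchy's bound: |r| <= 1 + 5/2 = 7/2

Upper bound = 7/2


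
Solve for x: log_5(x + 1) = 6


Convert to exponential form: x + 1 = 5^6 = 15625
x = 15625 - 1 = 15624
Check: log_5(15624 + 1) = log_5(15625) = log_5(15625) = 6 ✓

x = 15624


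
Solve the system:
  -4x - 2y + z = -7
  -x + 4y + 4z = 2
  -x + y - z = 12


Using Cramer's rule. Expand each determinant along the first row.
D  = (-4)*[4*(-1) - 4*1] - (-2)*[(-1)*(-1) - 4*(-1)] + 1*[(-1)*1 - 4*(-1)]
  = (-4)*(-8) - (-2)*(5) + 1*(3) = 45
Dx = (-7)*[4*(-1) - 4*1] - (-2)*[2*(-1) - 4*12] + 1*[2*1 - 4*12]
  = (-7)*(-8) - (-2)*(-50) + 1*(-46) = -90
Dy = (-4)*[2*(-1) - 4*12] - (-7)*[(-1)*(-1) - 4*(-1)] + 1*[(-1)*12 - 2*(-1)]
  = (-4)*(-50) - (-7)*(5) + 1*(-10) = 225
Dz = (-4)*[4*12 - 2*1] - (-2)*[(-1)*12 - 2*(-1)] + (-7)*[(-1)*1 - 4*(-1)]
  = (-4)*(46) - (-2)*(-10) + (-7)*(3) = -225
x = Dx/D = -90/45 = -2, y = Dy/D = 225/45 = 5, z = Dz/D = -225/45 = -5
Check eq1: (-4)(-2) + (-2)(5) + (1)(-5) = -7 = -7 ✓
Check eq2: (-1)(-2) + (4)(5) + (4)(-5) = 2 = 2 ✓
Check eq3: (-1)(-2) + (1)(5) + (-1)(-5) = 12 = 12 ✓

x = -2, y = 5, z = -5


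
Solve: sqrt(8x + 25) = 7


Square both sides: 8x + 25 = 7^2 = 49
8x = 49 - 25 = 24
x = 3
Check: sqrt(8*3 + 25) = sqrt(49) = 7 ✓

x = 3


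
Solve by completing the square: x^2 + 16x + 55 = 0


Start: x^2 + 16x + 55 = 0
Move constant: x^2 + 16x = -55
Half of 16 is 8, squared is 64
Add 64 to both sides: x^2 + 16x + 64 = 9
(x + 8)^2 = 9
x + 8 = ±3
x = -8 + 3 = -5 or x = -8 - 3 = -11

x = -11, x = -5


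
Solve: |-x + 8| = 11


An absolute value equation |expr| = 11 gives two cases:
Case 1: -x + 8 = 11
  -x = 3, so x = -3
Case 2: -x + 8 = -11
  -x = -19, so x = 19

x = -3, x = 19


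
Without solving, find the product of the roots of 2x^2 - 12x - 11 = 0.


By Vieta's formulas for ax^2 + bx + c = 0:
  Sum of roots = -b/a
  Product of roots = c/a

Here a = 2, b = -12, c = -11
Sum = -(-12)/2 = 6
Product = -11/2 = -11/2

Product = -11/2


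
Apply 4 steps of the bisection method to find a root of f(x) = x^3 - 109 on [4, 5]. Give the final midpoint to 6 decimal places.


f(x) = x^3 - 109
f(4) = -45 < 0
f(5) = 16 > 0

Step 1: midpoint = (4.000000 + 5.000000)/2 = 4.500000
  f(4.500000) = -17.875000
  f(mid) < 0, so root is in [4.500000, 5.000000]

Step 2: midpoint = (4.500000 + 5.000000)/2 = 4.750000
  f(4.750000) = -1.828125
  f(mid) < 0, so root is in [4.750000, 5.000000]

Step 3: midpoint = (4.750000 + 5.000000)/2 = 4.875000
  f(4.875000) = 6.857422
  f(mid) > 0, so root is in [4.750000, 4.875000]

Step 4: midpoint = (4.750000 + 4.875000)/2 = 4.812500
  f(4.812500) = 2.458252
  f(mid) > 0, so root is in [4.750000, 4.812500]

midpoint = 4.812500


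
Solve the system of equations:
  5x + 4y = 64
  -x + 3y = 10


Using Cramer's rule:
Determinant D = (5)(3) - (-1)(4) = 15 + 4 = 19
Dx = (64)(3) - (10)(4) = 192 - 40 = 152
Dy = (5)(10) - (-1)(64) = 50 + 64 = 114
x = Dx/D = 152/19 = 8
y = Dy/D = 114/19 = 6

x = 8, y = 6


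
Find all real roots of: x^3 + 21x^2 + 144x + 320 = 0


Let p(x) = x^3 + 21x^2 + 144x + 320. By the rational root theorem (leading coefficient 1), any rational root is an integer divisor of 320: try ±1, ±2, ... in turn.
Test x = 1: value = 486 ≠ 0.
Test x = -1: value = 196 ≠ 0.
Test x = 2: value = 700 ≠ 0.
Test x = -2: value = 108 ≠ 0.
Test x = 4: value = 1296 ≠ 0.
Test x = -4: value = 16 ≠ 0.
Test x = 5: value = 1690 ≠ 0.
Test x = -5: value = 0 ✓, so (x + 5) is a factor.
Synthetic division by (x + 5): bring down 1; 1(-5) + 21 = 16; 16(-5) + 144 = 64; 64(-5) + 320 = 0 → quotient x^2 + 16x + 64, remainder 0.
Solve the quadratic x^2 + 16x + 64 = 0: discriminant = 16^2 - 4(1)(64) = 256 - 256 = 0.
Discriminant = 0, so a double root: x = -16/2 = -8.

x = -8 (multiplicity 2), x = -5


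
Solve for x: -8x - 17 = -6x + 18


Starting with: -8x - 17 = -6x + 18
Move all x terms to left: (-8 + 6)x = 18 + 17
Simplify: -2x = 35
Divide both sides by -2: x = -35/2

x = -35/2


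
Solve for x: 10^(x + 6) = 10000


Express both sides with the same base.
10000 = 10^4
Since the bases match, equate exponents: x + 6 = 4
So x = 4 - (6) = -2

x = -2


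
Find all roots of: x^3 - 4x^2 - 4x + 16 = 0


Let p(x) = x^3 - 4x^2 - 4x + 16. By the rational root theorem (leading coefficient 1), any rational root is an integer divisor of 16: try ±1, ±2, ... in turn.
Test x = 1: value = 9 ≠ 0.
Test x = -1: value = 15 ≠ 0.
Test x = 2: value = 0 ✓, so (x - 2) is a factor.
Synthetic division by (x - 2): bring down 1; 1(2) - 4 = -2; (-2)(2) - 4 = -8; (-8)(2) + 16 = 0 → quotient x^2 - 2x - 8, remainder 0.
Solve the quadratic x^2 - 2x - 8 = 0: discriminant = (-2)^2 - 4(1)(-8) = 4 + 32 = 36.
sqrt(36) = 6, so x = (2 ± 6)/2: x = 4 or x = -2.
Collecting all roots found:

x = -2, x = 2, x = 4


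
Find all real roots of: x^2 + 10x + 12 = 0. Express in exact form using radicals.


Using the quadratic formula: x = (-b ± sqrt(b^2 - 4ac)) / (2a)
Here a = 1, b = 10, c = 12
Discriminant = b^2 - 4ac = 10^2 - 4(1)(12) = 100 - 48 = 52
Since discriminant = 52 > 0, there are two real roots.
x = (-10 ± 2*sqrt(13)) / 2
Simplifying: x = -5 ± sqrt(13)
Numerically: x ≈ -1.3944 or x ≈ -8.6056

x = -5 + sqrt(13) or x = -5 - sqrt(13)


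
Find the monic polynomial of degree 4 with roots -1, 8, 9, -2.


A monic polynomial with roots -1, 8, 9, -2 is:
p(x) = (x + 1)(x - 8)(x - 9)(x + 2)
After multiplying by (x + 1): x + 1
After multiplying by (x - 8): x^2 - 7x - 8
After multiplying by (x - 9): x^3 - 16x^2 + 55x + 72
After multiplying by (x + 2): x^4 - 14x^3 + 23x^2 + 182x + 144

x^4 - 14x^3 + 23x^2 + 182x + 144


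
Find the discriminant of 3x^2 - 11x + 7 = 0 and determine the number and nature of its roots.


For ax^2 + bx + c = 0, discriminant D = b^2 - 4ac
Here a = 3, b = -11, c = 7
D = (-11)^2 - 4(3)(7) = 121 - 84 = 37

D = 37 > 0 but not a perfect square
The equation has 2 distinct real irrational roots.

Discriminant = 37, 2 distinct real irrational roots


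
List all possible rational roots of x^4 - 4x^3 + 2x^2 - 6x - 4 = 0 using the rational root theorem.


Rational root theorem: possible roots are ±p/q where:
  p divides the constant term (-4): p ∈ {1, 2, 4}
  q divides the leading coefficient (1): q ∈ {1}

All possible rational roots: -4, -2, -1, 1, 2, 4

-4, -2, -1, 1, 2, 4


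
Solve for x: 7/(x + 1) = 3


Multiply both sides by (x + 1): 7 = 3(x + 1)
Distribute: 7 = 3x + 3
3x = 7 - 3 = 4
x = 4/3

x = 4/3


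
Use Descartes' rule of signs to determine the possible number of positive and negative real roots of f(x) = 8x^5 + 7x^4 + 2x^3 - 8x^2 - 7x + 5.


Descartes' rule of signs:

For positive roots, count sign changes in f(x) = 8x^5 + 7x^4 + 2x^3 - 8x^2 - 7x + 5:
Signs of coefficients: +, +, +, -, -, +
Number of sign changes: 2
Possible positive real roots: 2, 0

For negative roots, examine f(-x) = -8x^5 + 7x^4 - 2x^3 - 8x^2 + 7x + 5:
Signs of coefficients: -, +, -, -, +, +
Number of sign changes: 3
Possible negative real roots: 3, 1

Positive roots: 2 or 0; Negative roots: 3 or 1


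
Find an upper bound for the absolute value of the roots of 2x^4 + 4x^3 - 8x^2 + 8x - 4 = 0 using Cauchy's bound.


Cauchy's bound: all roots r satisfy |r| <= 1 + max(|a_i/a_n|) for i = 0,...,n-1
where a_n is the leading coefficient.

Coefficients: [2, 4, -8, 8, -4]
Leading coefficient a_n = 2
Ratios |a_i/a_n|: 2, 4, 4, 2
Maximum ratio: 4
Cauchy's bound: |r| <= 1 + 4 = 5

Upper bound = 5


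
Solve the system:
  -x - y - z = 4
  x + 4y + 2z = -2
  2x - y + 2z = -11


Using Cramer's rule. Expand each determinant along the first row.
D  = (-1)*[4*2 - 2*(-1)] - (-1)*[1*2 - 2*2] + (-1)*[1*(-1) - 4*2]
  = (-1)*(10) - (-1)*(-2) + (-1)*(-9) = -3
Dx = 4*[4*2 - 2*(-1)] - (-1)*[(-2)*2 - 2*(-11)] + (-1)*[(-2)*(-1) - 4*(-11)]
  = 4*(10) - (-1)*(18) + (-1)*(46) = 12
Dy = (-1)*[(-2)*2 - 2*(-11)] - 4*[1*2 - 2*2] + (-1)*[1*(-11) - (-2)*2]
  = (-1)*(18) - 4*(-2) + (-1)*(-7) = -3
Dz = (-1)*[4*(-11) - (-2)*(-1)] - (-1)*[1*(-11) - (-2)*2] + 4*[1*(-1) - 4*2]
  = (-1)*(-46) - (-1)*(-7) + 4*(-9) = 3
x = Dx/D = 12/-3 = -4, y = Dy/D = -3/-3 = 1, z = Dz/D = 3/-3 = -1
Check eq1: (-1)(-4) + (-1)(1) + (-1)(-1) = 4 = 4 ✓
Check eq2: (1)(-4) + (4)(1) + (2)(-1) = -2 = -2 ✓
Check eq3: (2)(-4) + (-1)(1) + (2)(-1) = -11 = -11 ✓

x = -4, y = 1, z = -1


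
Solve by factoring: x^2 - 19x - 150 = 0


We need two numbers that multiply to -150 and add to -19.
Those numbers are -25 and 6 (since (-25) * 6 = -150 and (-25) + 6 = -19).
So x^2 - 19x - 150 = (x - 25)(x + 6) = 0
Setting each factor to zero: x = 25 or x = -6

x = -6, x = 25


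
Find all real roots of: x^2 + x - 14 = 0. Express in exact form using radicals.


Using the quadratic formula: x = (-b ± sqrt(b^2 - 4ac)) / (2a)
Here a = 1, b = 1, c = -14
Discriminant = b^2 - 4ac = 1^2 - 4(1)(-14) = 1 + 56 = 57
Since discriminant = 57 > 0, there are two real roots.
x = (-1 ± sqrt(57)) / 2
Numerically: x ≈ 3.2749 or x ≈ -4.2749

x = (-1 + sqrt(57)) / 2 or x = (-1 - sqrt(57)) / 2


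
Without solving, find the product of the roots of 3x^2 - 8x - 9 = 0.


By Vieta's formulas for ax^2 + bx + c = 0:
  Sum of roots = -b/a
  Product of roots = c/a

Here a = 3, b = -8, c = -9
Sum = -(-8)/3 = 8/3
Product = -9/3 = -3

Product = -3


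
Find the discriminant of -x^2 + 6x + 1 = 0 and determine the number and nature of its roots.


For ax^2 + bx + c = 0, discriminant D = b^2 - 4ac
Here a = -1, b = 6, c = 1
D = (6)^2 - 4(-1)(1) = 36 + 4 = 40

D = 40 > 0 but not a perfect square
The equation has 2 distinct real irrational roots.

Discriminant = 40, 2 distinct real irrational roots


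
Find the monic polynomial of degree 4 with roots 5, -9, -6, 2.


A monic polynomial with roots 5, -9, -6, 2 is:
p(x) = (x - 5)(x + 9)(x + 6)(x - 2)
After multiplying by (x - 5): x - 5
After multiplying by (x + 9): x^2 + 4x - 45
After multiplying by (x + 6): x^3 + 10x^2 - 21x - 270
After multiplying by (x - 2): x^4 + 8x^3 - 41x^2 - 228x + 540

x^4 + 8x^3 - 41x^2 - 228x + 540


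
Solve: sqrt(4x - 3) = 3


Square both sides: 4x - 3 = 3^2 = 9
4x = 9 + 3 = 12
x = 3
Check: sqrt(4*3 - 3) = sqrt(9) = 3 ✓

x = 3


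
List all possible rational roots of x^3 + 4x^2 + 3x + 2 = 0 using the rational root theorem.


Rational root theorem: possible roots are ±p/q where:
  p divides the constant term (2): p ∈ {1, 2}
  q divides the leading coefficient (1): q ∈ {1}

All possible rational roots: -2, -1, 1, 2

-2, -1, 1, 2


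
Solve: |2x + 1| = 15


An absolute value equation |expr| = 15 gives two cases:
Case 1: 2x + 1 = 15
  2x = 14, so x = 7
Case 2: 2x + 1 = -15
  2x = -16, so x = -8

x = -8, x = 7


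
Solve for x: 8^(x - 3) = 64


Express both sides with the same base.
64 = 8^2
Since the bases match, equate exponents: x - 3 = 2
So x = 2 - (-3) = 5

x = 5


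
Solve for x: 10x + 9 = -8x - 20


Starting with: 10x + 9 = -8x - 20
Move all x terms to left: (10 + 8)x = -20 - 9
Simplify: 18x = -29
Divide both sides by 18: x = -29/18

x = -29/18


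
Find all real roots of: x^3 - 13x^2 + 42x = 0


The constant term is 0, so x = 0 is a root. Factor out x:
  x(x^2 - 13x + 42) = 0
Solve the quadratic x^2 - 13x + 42 = 0: discriminant = (-13)^2 - 4(1)(42) = 169 - 168 = 1.
sqrt(1) = 1, so x = (13 ± 1)/2: x = 7 or x = 6.

x = 0, x = 6, x = 7


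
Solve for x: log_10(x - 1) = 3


Convert to exponential form: x - 1 = 10^3 = 1000
x = 1000 + 1 = 1001
Check: log_10(1001 - 1) = log_10(1000) = log_10(1000) = 3 ✓

x = 1001


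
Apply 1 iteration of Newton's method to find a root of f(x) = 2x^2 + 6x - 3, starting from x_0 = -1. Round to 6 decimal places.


Newton's method: x_(n+1) = x_n - f(x_n)/f'(x_n)
f(x) = 2x^2 + 6x - 3
f'(x) = 4x + 6

Iteration 1:
  f(-1.000000) = -7.000000
  f'(-1.000000) = 2.000000
  x_1 = -1.000000 - (-7.000000)/(2.000000) = 2.500000

x_1 = 2.500000


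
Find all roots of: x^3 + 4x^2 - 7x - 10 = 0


Let p(x) = x^3 + 4x^2 - 7x - 10. By the rational root theorem (leading coefficient 1), any rational root is an integer divisor of 10: try ±1, ±2, ... in turn.
Test x = 1: value = -12 ≠ 0.
Test x = -1: value = 0 ✓, so (x + 1) is a factor.
Synthetic division by (x + 1): bring down 1; 1(-1) + 4 = 3; 3(-1) - 7 = -10; (-10)(-1) - 10 = 0 → quotient x^2 + 3x - 10, remainder 0.
Solve the quadratic x^2 + 3x - 10 = 0: discriminant = 3^2 - 4(1)(-10) = 9 + 40 = 49.
sqrt(49) = 7, so x = (-3 ± 7)/2: x = 2 or x = -5.
Collecting all roots found:

x = -5, x = -1, x = 2


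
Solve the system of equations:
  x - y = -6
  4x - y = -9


Using Cramer's rule:
Determinant D = (1)(-1) - (4)(-1) = -1 + 4 = 3
Dx = (-6)(-1) - (-9)(-1) = 6 - 9 = -3
Dy = (1)(-9) - (4)(-6) = -9 + 24 = 15
x = Dx/D = -3/3 = -1
y = Dy/D = 15/3 = 5

x = -1, y = 5


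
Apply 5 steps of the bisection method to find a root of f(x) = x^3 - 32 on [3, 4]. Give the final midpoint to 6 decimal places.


f(x) = x^3 - 32
f(3) = -5 < 0
f(4) = 32 > 0

Step 1: midpoint = (3.000000 + 4.000000)/2 = 3.500000
  f(3.500000) = 10.875000
  f(mid) > 0, so root is in [3.000000, 3.500000]

Step 2: midpoint = (3.000000 + 3.500000)/2 = 3.250000
  f(3.250000) = 2.328125
  f(mid) > 0, so root is in [3.000000, 3.250000]

Step 3: midpoint = (3.000000 + 3.250000)/2 = 3.125000
  f(3.125000) = -1.482422
  f(mid) < 0, so root is in [3.125000, 3.250000]

Step 4: midpoint = (3.125000 + 3.250000)/2 = 3.187500
  f(3.187500) = 0.385498
  f(mid) > 0, so root is in [3.125000, 3.187500]

Step 5: midpoint = (3.125000 + 3.187500)/2 = 3.156250
  f(3.156250) = -0.557709
  f(mid) < 0, so root is in [3.156250, 3.187500]

midpoint = 3.156250


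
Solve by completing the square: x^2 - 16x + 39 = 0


Start: x^2 - 16x + 39 = 0
Move constant: x^2 - 16x = -39
Half of -16 is -8, squared is 64
Add 64 to both sides: x^2 - 16x + 64 = 25
(x - 8)^2 = 25
x - 8 = ±5
x = 8 + 5 = 13 or x = 8 - 5 = 3

x = 3, x = 13


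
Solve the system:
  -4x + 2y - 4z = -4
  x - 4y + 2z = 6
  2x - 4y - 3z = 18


Using Cramer's rule. Expand each determinant along the first row.
D  = (-4)*[(-4)*(-3) - 2*(-4)] - 2*[1*(-3) - 2*2] + (-4)*[1*(-4) - (-4)*2]
  = (-4)*(20) - 2*(-7) + (-4)*(4) = -82
Dx = (-4)*[(-4)*(-3) - 2*(-4)] - 2*[6*(-3) - 2*18] + (-4)*[6*(-4) - (-4)*18]
  = (-4)*(20) - 2*(-54) + (-4)*(48) = -164
Dy = (-4)*[6*(-3) - 2*18] - (-4)*[1*(-3) - 2*2] + (-4)*[1*18 - 6*2]
  = (-4)*(-54) - (-4)*(-7) + (-4)*(6) = 164
Dz = (-4)*[(-4)*18 - 6*(-4)] - 2*[1*18 - 6*2] + (-4)*[1*(-4) - (-4)*2]
  = (-4)*(-48) - 2*(6) + (-4)*(4) = 164
x = Dx/D = -164/-82 = 2, y = Dy/D = 164/-82 = -2, z = Dz/D = 164/-82 = -2
Check eq1: (-4)(2) + (2)(-2) + (-4)(-2) = -4 = -4 ✓
Check eq2: (1)(2) + (-4)(-2) + (2)(-2) = 6 = 6 ✓
Check eq3: (2)(2) + (-4)(-2) + (-3)(-2) = 18 = 18 ✓

x = 2, y = -2, z = -2


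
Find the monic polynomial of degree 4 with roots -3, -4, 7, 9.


A monic polynomial with roots -3, -4, 7, 9 is:
p(x) = (x + 3)(x + 4)(x - 7)(x - 9)
After multiplying by (x + 3): x + 3
After multiplying by (x + 4): x^2 + 7x + 12
After multiplying by (x - 7): x^3 - 37x - 84
After multiplying by (x - 9): x^4 - 9x^3 - 37x^2 + 249x + 756

x^4 - 9x^3 - 37x^2 + 249x + 756


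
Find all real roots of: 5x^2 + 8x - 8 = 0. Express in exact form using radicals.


Using the quadratic formula: x = (-b ± sqrt(b^2 - 4ac)) / (2a)
Here a = 5, b = 8, c = -8
Discriminant = b^2 - 4ac = 8^2 - 4(5)(-8) = 64 + 160 = 224
Since discriminant = 224 > 0, there are two real roots.
x = (-8 ± 4*sqrt(14)) / 10
Simplifying: x = (-4 ± 2*sqrt(14)) / 5
Numerically: x ≈ 0.6967 or x ≈ -2.2967

x = (-4 + 2*sqrt(14)) / 5 or x = (-4 - 2*sqrt(14)) / 5


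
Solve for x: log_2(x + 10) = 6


Convert to exponential form: x + 10 = 2^6 = 64
x = 64 - 10 = 54
Check: log_2(54 + 10) = log_2(64) = log_2(64) = 6 ✓

x = 54
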